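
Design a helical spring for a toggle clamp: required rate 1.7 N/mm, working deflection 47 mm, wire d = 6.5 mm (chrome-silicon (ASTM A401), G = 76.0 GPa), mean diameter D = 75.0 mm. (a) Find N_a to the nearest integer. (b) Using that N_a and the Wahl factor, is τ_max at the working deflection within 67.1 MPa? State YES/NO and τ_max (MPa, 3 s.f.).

N_a = Gd⁴/(8D³k) = (76.0×10³)(6.5⁴)/(8·75.0³·1.7) = 23.65 → N_a = 24
Actual rate k = Gd⁴/(8D³·24) = 1.6749 N/mm
Working load F = kδ = 1.6749·47 = 78.719 N
C = 75.0/6.5 = 11.5385; K_W = (4C−1)/(4C−4)+0.615/C = 1.1245
τ_max = K_W·8FD/(πd³) = 1.1245·54.745 = 61.559 MPa
τ_max ≤ 67.1 MPa → acceptable

(a) 24 coils; (b) YES, τ_max = 61.6 MPa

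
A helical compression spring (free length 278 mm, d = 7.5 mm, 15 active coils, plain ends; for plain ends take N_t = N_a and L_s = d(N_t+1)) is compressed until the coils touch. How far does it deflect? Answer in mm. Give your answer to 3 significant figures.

N_t = 15; L_s = 7.5·16 = 120 mm
δ_solid = L₀ − L_s = 278 − 120 = 158 mm

158 mm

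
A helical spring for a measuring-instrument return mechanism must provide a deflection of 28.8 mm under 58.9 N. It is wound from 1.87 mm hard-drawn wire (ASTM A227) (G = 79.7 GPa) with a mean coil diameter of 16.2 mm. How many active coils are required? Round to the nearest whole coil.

14

Required rate k = F/δ = 58.9/28.8 = 2.0451 N/mm
N_a = Gd⁴/(8D³k) = (79.7×10³ × 1.87⁴)/(8 × 16.2³ × 2.0451)
    = 974596 / 69559.7 = 14.01 → 14 coils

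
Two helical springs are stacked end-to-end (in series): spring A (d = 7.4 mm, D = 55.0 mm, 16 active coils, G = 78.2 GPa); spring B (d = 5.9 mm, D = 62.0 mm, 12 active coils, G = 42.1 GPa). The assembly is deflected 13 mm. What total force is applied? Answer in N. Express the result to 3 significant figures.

k_A = Gd⁴/(8D³N_a) = (78.2×10³)(7.4⁴)/(8·55.0³·16) = 11.011 N/mm
k_B = Gd⁴/(8D³N_a) = (42.1×10³)(5.9⁴)/(8·62.0³·12) = 2.2297 N/mm
Series: 1/k_eq = 1/11.011 + 1/2.2297 = 0.53931; k_eq = 1.8542 N/mm
F = k_eq·δ = 1.8542·13 = 24.105 N

24.1 N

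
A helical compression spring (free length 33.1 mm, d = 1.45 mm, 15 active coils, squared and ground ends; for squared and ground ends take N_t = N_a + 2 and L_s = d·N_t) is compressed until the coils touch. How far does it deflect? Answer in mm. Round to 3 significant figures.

N_t = 17; L_s = 1.45·17 = 24.65 mm
δ_solid = L₀ − L_s = 33.1 − 24.65 = 8.45 mm

8.45 mm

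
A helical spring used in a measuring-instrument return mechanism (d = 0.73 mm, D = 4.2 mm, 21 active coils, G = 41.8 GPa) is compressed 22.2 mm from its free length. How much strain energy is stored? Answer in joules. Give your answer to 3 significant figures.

0.235 J

k = Gd⁴/(8D³N_a) = (41.8×10³)(0.73⁴)/(8·4.2³·21) = 0.9537 N/mm
U = ½kδ² = 0.5 × 0.9537 × 22.2² = 235.01 N·mm = 0.23501 J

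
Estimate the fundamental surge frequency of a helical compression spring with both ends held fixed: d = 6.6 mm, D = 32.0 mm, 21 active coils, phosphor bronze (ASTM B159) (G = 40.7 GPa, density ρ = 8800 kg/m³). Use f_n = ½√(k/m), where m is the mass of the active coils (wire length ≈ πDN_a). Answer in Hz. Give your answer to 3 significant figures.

k = Gd⁴/(8D³N_a) = (40.7×10³)(6.6⁴)/(8·32.0³·21) = 14.028 N/mm = 14028 N/m
Wire length L = πDN_a = π·32.0·21 = 2111.2 mm
m = ρ·(πd²/4)·L = 8800 × 34.212×10⁻⁶ m² × 2.1112 m = 0.63559 kg
f_n = ½√(k/m) = 0.5·√(14028/0.63559) = 0.5·√(22071) = 74.282 Hz

74.3 Hz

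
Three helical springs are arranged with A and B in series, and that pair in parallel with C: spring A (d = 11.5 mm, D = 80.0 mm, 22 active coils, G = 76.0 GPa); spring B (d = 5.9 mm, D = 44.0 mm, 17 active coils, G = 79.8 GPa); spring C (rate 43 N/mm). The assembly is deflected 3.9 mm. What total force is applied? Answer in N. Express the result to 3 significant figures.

k_A = Gd⁴/(8D³N_a) = (76.0×10³)(11.5⁴)/(8·80.0³·22) = 14.751 N/mm
k_B = Gd⁴/(8D³N_a) = (79.8×10³)(5.9⁴)/(8·44.0³·17) = 8.3467 N/mm
Springs A,B series: k_AB = 1/(1/14.751+1/8.3467) = 5.3305 N/mm; parallel with C: k_eq = 5.3305+43 = 48.33 N/mm
F = k_eq·δ = 48.33·3.9 = 188.49 N

188 N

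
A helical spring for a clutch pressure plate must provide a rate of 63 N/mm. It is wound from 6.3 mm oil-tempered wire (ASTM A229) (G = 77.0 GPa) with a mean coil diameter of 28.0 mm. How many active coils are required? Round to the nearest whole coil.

N_a = Gd⁴/(8D³k) = (77.0×10³ × 6.3⁴)/(8 × 28.0³ × 63)
    = 1.21298e+08 / 1.10638e+07 = 10.96 → 11 coils

11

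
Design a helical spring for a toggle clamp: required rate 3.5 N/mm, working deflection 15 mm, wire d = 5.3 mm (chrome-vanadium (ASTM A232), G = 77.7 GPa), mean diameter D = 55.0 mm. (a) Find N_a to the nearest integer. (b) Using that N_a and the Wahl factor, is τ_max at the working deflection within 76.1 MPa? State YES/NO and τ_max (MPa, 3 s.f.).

(a) 13 coils; (b) YES, τ_max = 57.0 MPa

N_a = Gd⁴/(8D³k) = (77.7×10³)(5.3⁴)/(8·55.0³·3.5) = 13.16 → N_a = 13
Actual rate k = Gd⁴/(8D³·13) = 3.5433 N/mm
Working load F = kδ = 3.5433·15 = 53.149 N
C = 55.0/5.3 = 10.3774; K_W = (4C−1)/(4C−4)+0.615/C = 1.1392
τ_max = K_W·8FD/(πd³) = 1.1392·50 = 56.962 MPa
τ_max ≤ 76.1 MPa → acceptable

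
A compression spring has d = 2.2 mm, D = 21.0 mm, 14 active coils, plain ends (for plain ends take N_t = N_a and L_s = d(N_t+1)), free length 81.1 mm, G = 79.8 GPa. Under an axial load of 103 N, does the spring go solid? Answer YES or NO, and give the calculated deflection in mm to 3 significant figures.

k = Gd⁴/(8D³N_a) = (79.8×10³)(2.2⁴)/(8·21.0³·14) = 1.8023 N/mm
N_t = 14; L_s = 2.2·15 = 33 mm; δ_solid = L₀ − L_s = 81.1 − 33 = 48.1 mm
δ = F/k = 103/1.8023 = 57.15 mm
δ ≥ δ_solid → spring goes solid

YES, δ = 57.2 mm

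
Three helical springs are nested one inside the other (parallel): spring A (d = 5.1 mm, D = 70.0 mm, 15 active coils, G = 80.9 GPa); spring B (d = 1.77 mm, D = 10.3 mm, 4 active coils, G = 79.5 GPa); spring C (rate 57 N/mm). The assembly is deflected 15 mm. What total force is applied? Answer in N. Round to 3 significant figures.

k_A = Gd⁴/(8D³N_a) = (80.9×10³)(5.1⁴)/(8·70.0³·15) = 1.3297 N/mm
k_B = Gd⁴/(8D³N_a) = (79.5×10³)(1.77⁴)/(8·10.3³·4) = 22.315 N/mm
Parallel: k_eq = 1.3297 + 22.315 + 57 = 80.645 N/mm
F = k_eq·δ = 80.645·15 = 1209.7 N

1210 N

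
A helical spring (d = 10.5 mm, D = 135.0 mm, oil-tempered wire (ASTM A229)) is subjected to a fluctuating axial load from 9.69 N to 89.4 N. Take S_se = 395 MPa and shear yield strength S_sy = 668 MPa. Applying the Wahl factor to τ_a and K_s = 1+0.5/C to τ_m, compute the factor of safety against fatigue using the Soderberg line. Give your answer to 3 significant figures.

17.8

C = D/d = 135.0/10.5 = 12.8571; K_W = (4C−1)/(4C−4)+0.615/C = 1.1111; K_s = 1+0.5/C = 1.0389
F_a = (F_max−F_min)/2 = 39.855 N; F_m = (F_max+F_min)/2 = 49.545 N
τ_a = K_W·8F_aD/(πd³) = 1.1111 × 11.836 = 13.15 MPa
τ_m = K_s·8F_mD/(πd³) = 1.0389 × 14.713 = 15.285 MPa
Soderberg: 1/n_f = τ_a/S_se + τ_m/S_sy = 13.15/395 + 15.285/668 = 0.03329 + 0.02288 = 0.056174
n_f = 1/0.056174 = 17.8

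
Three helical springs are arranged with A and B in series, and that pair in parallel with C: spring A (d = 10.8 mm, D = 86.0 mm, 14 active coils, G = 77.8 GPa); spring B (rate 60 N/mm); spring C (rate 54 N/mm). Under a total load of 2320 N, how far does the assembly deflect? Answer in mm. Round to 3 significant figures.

k_A = Gd⁴/(8D³N_a) = (77.8×10³)(10.8⁴)/(8·86.0³·14) = 14.858 N/mm
Springs A,B series: k_AB = 1/(1/14.858+1/60) = 11.909 N/mm; parallel with C: k_eq = 11.909+54 = 65.909 N/mm
δ = F/k_eq = 2320/65.909 = 35.2 mm

35.2 mm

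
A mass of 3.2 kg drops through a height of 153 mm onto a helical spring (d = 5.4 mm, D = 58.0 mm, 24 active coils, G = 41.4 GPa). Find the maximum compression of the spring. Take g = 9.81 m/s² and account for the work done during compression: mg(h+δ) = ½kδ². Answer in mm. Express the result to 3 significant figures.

140 mm

k = Gd⁴/(8D³N_a) = (41.4×10³)(5.4⁴)/(8·58.0³·24) = 0.9397 N/mm
W = mg = 3.2 × 9.81 = 31.392 N
½kδ² − Wδ − Wh = 0 → δ = (W + √(W² + 2kWh))/k
δ = (31.392 + √(985.46 + 9026.73))/0.9397 = (31.392 + 100.06)/0.9397 = 139.89 mm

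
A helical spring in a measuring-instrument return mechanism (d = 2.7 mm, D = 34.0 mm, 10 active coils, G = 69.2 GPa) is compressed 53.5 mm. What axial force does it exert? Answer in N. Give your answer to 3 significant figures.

62.6 N

k = Gd⁴/(8D³N_a) = (69.2×10³)(2.7⁴)/(8·34.0³·10) = 1.1696 N/mm
F = k·δ = 1.1696 × 53.5 = 62.573 N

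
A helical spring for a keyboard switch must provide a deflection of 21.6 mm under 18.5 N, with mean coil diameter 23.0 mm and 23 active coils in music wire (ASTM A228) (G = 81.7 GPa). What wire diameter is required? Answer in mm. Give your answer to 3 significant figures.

Required rate k = F/δ = 18.5/21.6 = 0.85648 N/mm
d = (8D³N_a·k / G)^(1/4) = (8·23.0³·23·0.85648 / (81.7×10³))^0.25
  = (23.469)^0.25 = 2.2010 mm

2.20 mm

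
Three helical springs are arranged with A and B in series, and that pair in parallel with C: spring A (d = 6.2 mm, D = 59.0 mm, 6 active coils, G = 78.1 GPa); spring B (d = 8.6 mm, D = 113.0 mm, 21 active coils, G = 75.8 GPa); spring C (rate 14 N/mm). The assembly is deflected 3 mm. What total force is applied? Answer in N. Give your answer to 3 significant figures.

k_A = Gd⁴/(8D³N_a) = (78.1×10³)(6.2⁴)/(8·59.0³·6) = 11.706 N/mm
k_B = Gd⁴/(8D³N_a) = (75.8×10³)(8.6⁴)/(8·113.0³·21) = 1.7105 N/mm
Springs A,B series: k_AB = 1/(1/11.706+1/1.7105) = 1.4924 N/mm; parallel with C: k_eq = 1.4924+14 = 15.492 N/mm
F = k_eq·δ = 15.492·3 = 46.477 N

46.5 N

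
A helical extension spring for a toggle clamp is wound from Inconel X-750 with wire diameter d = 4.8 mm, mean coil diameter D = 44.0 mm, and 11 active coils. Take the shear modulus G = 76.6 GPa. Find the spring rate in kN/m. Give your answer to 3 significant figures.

5.42 kN/m

k = Gd⁴/(8D³N_a) = (76.6×10³ × 4.8⁴) / (8 × 44.0³ × 11)
  = 4.06625e+07 / 7.49619e+06 = 5.4244 N/mm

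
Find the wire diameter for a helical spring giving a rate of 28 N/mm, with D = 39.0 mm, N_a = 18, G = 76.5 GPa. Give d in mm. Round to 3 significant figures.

d = (8D³N_a·k / G)^(1/4) = (8·39.0³·18·28 / (76.5×10³))^0.25
  = (3126.5)^0.25 = 7.4776 mm

7.48 mm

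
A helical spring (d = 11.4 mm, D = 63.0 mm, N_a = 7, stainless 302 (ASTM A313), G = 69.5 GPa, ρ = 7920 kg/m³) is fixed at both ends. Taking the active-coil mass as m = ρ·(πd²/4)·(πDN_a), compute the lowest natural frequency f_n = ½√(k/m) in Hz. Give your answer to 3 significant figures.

k = Gd⁴/(8D³N_a) = (69.5×10³)(11.4⁴)/(8·63.0³·7) = 83.829 N/mm = 83829 N/m
Wire length L = πDN_a = π·63.0·7 = 1385.4 mm
m = ρ·(πd²/4)·L = 7920 × 102.07×10⁻⁶ m² × 1.3854 m = 1.12 kg
f_n = ½√(k/m) = 0.5·√(83829/1.12) = 0.5·√(74848) = 136.79 Hz

137 Hz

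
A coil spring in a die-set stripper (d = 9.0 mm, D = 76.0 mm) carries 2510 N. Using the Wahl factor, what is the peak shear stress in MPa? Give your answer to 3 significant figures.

782 MPa

Spring index C = D/d = 76.0/9.0 = 8.4444
K_W = (4C−1)/(4C−4) + 0.615/C = 32.778/29.778 + 0.0728 = 1.1736
τ₀ = 8FD/(πd³) = 8·2510·76.0/(π·9.0³) = 1.52608e+06/2290.2 = 666.35 MPa
τ_max = K·τ₀ = 1.1736 × 666.35 = 782.01 MPa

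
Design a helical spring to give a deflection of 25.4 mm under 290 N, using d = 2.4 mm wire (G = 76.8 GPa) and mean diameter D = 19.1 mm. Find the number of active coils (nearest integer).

Required rate k = F/δ = 290/25.4 = 11.417 N/mm
N_a = Gd⁴/(8D³k) = (76.8×10³ × 2.4⁴)/(8 × 19.1³ × 11.417)
    = 2.54804e+06 / 636435 = 4.004 → 4 coils

4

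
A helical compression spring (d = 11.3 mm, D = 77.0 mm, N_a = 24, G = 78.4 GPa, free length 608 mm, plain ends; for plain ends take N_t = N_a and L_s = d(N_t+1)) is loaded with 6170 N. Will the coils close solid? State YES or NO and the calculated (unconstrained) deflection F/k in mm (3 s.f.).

k = Gd⁴/(8D³N_a) = (78.4×10³)(11.3⁴)/(8·77.0³·24) = 14.583 N/mm
N_t = 24; L_s = 11.3·25 = 282.5 mm; δ_solid = L₀ − L_s = 608 − 282.5 = 325.5 mm
δ = F/k = 6170/14.583 = 423.09 mm
δ ≥ δ_solid → spring goes solid

YES, δ = 423 mm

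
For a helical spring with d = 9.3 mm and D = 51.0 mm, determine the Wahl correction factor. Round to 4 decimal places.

1.2794

C = D/d = 51.0/9.3 = 5.4839
K_W = (4C−1)/(4C−4) + 0.615/C = 20.935/17.935 + 0.1121 = 1.2794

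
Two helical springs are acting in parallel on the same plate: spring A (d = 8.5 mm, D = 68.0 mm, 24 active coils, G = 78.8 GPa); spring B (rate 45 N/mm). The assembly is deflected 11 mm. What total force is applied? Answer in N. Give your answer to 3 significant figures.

k_A = Gd⁴/(8D³N_a) = (78.8×10³)(8.5⁴)/(8·68.0³·24) = 6.8136 N/mm
Parallel: k_eq = 6.8136 + 45 = 51.814 N/mm
F = k_eq·δ = 51.814·11 = 569.95 N

570 N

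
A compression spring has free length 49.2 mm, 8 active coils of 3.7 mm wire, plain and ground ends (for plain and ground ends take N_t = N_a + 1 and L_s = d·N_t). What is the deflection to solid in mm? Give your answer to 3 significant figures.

N_t = 9; L_s = 3.7·9 = 33.3 mm
δ_solid = L₀ − L_s = 49.2 − 33.3 = 15.9 mm

15.9 mm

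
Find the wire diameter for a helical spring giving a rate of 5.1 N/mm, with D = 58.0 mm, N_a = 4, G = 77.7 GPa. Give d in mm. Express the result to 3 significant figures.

4.50 mm

d = (8D³N_a·k / G)^(1/4) = (8·58.0³·4·5.1 / (77.7×10³))^0.25
  = (409.81)^0.25 = 4.4993 mm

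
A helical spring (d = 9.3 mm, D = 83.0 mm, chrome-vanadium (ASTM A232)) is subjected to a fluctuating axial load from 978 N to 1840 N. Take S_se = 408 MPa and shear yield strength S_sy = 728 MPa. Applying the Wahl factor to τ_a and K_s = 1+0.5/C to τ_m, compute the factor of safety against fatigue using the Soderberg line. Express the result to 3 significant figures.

C = D/d = 83.0/9.3 = 8.9247; K_W = (4C−1)/(4C−4)+0.615/C = 1.1636; K_s = 1+0.5/C = 1.0560
F_a = (F_max−F_min)/2 = 431 N; F_m = (F_max+F_min)/2 = 1409 N
τ_a = K_W·8F_aD/(πd³) = 1.1636 × 113.25 = 131.77 MPa
τ_m = K_s·8F_mD/(πd³) = 1.0560 × 370.24 = 390.98 MPa
Soderberg: 1/n_f = τ_a/S_se + τ_m/S_sy = 131.77/408 + 390.98/728 = 0.32298 + 0.53706 = 0.86004
n_f = 1/0.86004 = 1.163

1.16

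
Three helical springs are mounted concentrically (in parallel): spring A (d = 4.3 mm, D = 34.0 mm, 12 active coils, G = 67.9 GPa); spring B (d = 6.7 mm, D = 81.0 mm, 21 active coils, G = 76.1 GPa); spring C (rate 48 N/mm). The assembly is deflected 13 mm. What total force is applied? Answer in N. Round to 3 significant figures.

k_A = Gd⁴/(8D³N_a) = (67.9×10³)(4.3⁴)/(8·34.0³·12) = 6.1523 N/mm
k_B = Gd⁴/(8D³N_a) = (76.1×10³)(6.7⁴)/(8·81.0³·21) = 1.7176 N/mm
Parallel: k_eq = 6.1523 + 1.7176 + 48 = 55.87 N/mm
F = k_eq·δ = 55.87·13 = 726.31 N

726 N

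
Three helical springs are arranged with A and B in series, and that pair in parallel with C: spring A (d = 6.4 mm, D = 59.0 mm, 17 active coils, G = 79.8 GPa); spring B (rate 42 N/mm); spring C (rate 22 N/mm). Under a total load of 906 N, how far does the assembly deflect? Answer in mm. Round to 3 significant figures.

34.4 mm

k_A = Gd⁴/(8D³N_a) = (79.8×10³)(6.4⁴)/(8·59.0³·17) = 4.7932 N/mm
Springs A,B series: k_AB = 1/(1/4.7932+1/42) = 4.3022 N/mm; parallel with C: k_eq = 4.3022+22 = 26.302 N/mm
δ = F/k_eq = 906/26.302 = 34.446 mm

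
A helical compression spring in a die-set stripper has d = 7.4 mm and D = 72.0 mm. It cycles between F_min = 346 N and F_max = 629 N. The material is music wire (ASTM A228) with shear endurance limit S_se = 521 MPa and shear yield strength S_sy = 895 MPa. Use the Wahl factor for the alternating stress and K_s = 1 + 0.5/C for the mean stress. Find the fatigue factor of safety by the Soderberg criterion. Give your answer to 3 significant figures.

2.50

C = D/d = 72.0/7.4 = 9.7297; K_W = (4C−1)/(4C−4)+0.615/C = 1.1491; K_s = 1+0.5/C = 1.0514
F_a = (F_max−F_min)/2 = 141.5 N; F_m = (F_max+F_min)/2 = 487.5 N
τ_a = K_W·8F_aD/(πd³) = 1.1491 × 64.023 = 73.57 MPa
τ_m = K_s·8F_mD/(πd³) = 1.0514 × 220.57 = 231.91 MPa
Soderberg: 1/n_f = τ_a/S_se + τ_m/S_sy = 73.57/521 + 231.91/895 = 0.14121 + 0.25911 = 0.40032
n_f = 1/0.40032 = 2.498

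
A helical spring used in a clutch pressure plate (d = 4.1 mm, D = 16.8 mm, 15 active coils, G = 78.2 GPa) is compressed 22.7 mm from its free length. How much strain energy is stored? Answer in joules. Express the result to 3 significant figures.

k = Gd⁴/(8D³N_a) = (78.2×10³)(4.1⁴)/(8·16.8³·15) = 38.836 N/mm
U = ½kδ² = 0.5 × 38.836 × 22.7² = 10006 N·mm = 10.006 J

10.0 J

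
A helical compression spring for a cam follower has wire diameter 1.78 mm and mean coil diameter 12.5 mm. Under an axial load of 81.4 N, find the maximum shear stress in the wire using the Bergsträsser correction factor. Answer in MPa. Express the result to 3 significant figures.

551 MPa

Spring index C = D/d = 12.5/1.78 = 7.0225
K_B = (4C+2)/(4C−3) = 30.090/25.090 = 1.1993
τ₀ = 8FD/(πd³) = 8·81.4·12.5/(π·1.78³) = 8140/17.718 = 459.42 MPa
τ_max = K·τ₀ = 1.1993 × 459.42 = 550.98 MPa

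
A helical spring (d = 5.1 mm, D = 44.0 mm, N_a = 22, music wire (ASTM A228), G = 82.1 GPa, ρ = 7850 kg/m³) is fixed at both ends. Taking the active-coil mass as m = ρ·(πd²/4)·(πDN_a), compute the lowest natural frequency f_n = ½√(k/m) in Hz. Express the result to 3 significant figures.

k = Gd⁴/(8D³N_a) = (82.1×10³)(5.1⁴)/(8·44.0³·22) = 3.7047 N/mm = 3704.7 N/m
Wire length L = πDN_a = π·44.0·22 = 3041.1 mm
m = ρ·(πd²/4)·L = 7850 × 20.428×10⁻⁶ m² × 3.0411 m = 0.48767 kg
f_n = ½√(k/m) = 0.5·√(3704.7/0.48767) = 0.5·√(7596.8) = 43.58 Hz

43.6 Hz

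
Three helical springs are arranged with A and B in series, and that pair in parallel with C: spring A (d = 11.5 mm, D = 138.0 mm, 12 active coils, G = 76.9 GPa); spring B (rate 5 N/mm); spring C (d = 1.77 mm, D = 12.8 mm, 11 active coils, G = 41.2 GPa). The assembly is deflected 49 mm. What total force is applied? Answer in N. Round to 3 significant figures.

234 N

k_A = Gd⁴/(8D³N_a) = (76.9×10³)(11.5⁴)/(8·138.0³·12) = 5.331 N/mm
k_C = Gd⁴/(8D³N_a) = (41.2×10³)(1.77⁴)/(8·12.8³·11) = 2.1912 N/mm
Springs A,B series: k_AB = 1/(1/5.331+1/5) = 2.5801 N/mm; parallel with C: k_eq = 2.5801+2.1912 = 4.7713 N/mm
F = k_eq·δ = 4.7713·49 = 233.79 N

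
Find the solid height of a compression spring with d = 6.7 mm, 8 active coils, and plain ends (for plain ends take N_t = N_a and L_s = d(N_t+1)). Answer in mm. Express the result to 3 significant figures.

plain ends: N_t = N_a = 8
L_s = d·(N_t+1) = 6.7 × 9 = 60.3 mm

60.3 mm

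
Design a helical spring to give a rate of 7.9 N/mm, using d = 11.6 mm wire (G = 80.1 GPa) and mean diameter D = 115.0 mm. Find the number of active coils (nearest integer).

15

N_a = Gd⁴/(8D³k) = (80.1×10³ × 11.6⁴)/(8 × 115.0³ × 7.9)
    = 1.45032e+09 / 9.61193e+07 = 15.09 → 15 coils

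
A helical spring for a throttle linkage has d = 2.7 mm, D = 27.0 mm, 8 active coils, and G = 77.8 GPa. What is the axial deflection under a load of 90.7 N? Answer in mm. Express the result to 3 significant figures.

27.6 mm

k = Gd⁴/(8D³N_a) = (77.8×10³)(2.7⁴)/(8·27.0³·8) = 3.2822 N/mm
δ = F/k = 90.7 / 3.2822 = 27.634 mm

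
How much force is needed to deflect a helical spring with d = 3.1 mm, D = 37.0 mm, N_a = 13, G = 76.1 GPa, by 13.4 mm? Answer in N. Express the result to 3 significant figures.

k = Gd⁴/(8D³N_a) = (76.1×10³)(3.1⁴)/(8·37.0³·13) = 1.3341 N/mm
F = k·δ = 1.3341 × 13.4 = 17.877 N

17.9 N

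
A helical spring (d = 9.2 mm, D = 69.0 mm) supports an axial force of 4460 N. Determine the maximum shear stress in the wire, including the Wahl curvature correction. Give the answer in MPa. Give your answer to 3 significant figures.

1210 MPa

Spring index C = D/d = 69.0/9.2 = 7.5000
K_W = (4C−1)/(4C−4) + 0.615/C = 29.000/26.000 + 0.0820 = 1.1974
τ₀ = 8FD/(πd³) = 8·4460·69.0/(π·9.2³) = 2.46192e+06/2446.3 = 1006.4 MPa
τ_max = K·τ₀ = 1.1974 × 1006.4 = 1205 MPa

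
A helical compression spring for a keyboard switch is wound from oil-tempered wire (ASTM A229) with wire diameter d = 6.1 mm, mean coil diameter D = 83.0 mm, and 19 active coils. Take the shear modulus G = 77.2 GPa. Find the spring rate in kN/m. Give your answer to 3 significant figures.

1.23 kN/m

k = Gd⁴/(8D³N_a) = (77.2×10³ × 6.1⁴) / (8 × 83.0³ × 19)
  = 1.0689e+08 / 8.69116e+07 = 1.2299 N/mm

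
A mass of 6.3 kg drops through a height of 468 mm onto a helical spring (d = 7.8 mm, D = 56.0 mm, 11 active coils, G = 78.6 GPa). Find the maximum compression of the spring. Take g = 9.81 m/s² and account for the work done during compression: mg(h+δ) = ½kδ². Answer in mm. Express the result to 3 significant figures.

58.8 mm

k = Gd⁴/(8D³N_a) = (78.6×10³)(7.8⁴)/(8·56.0³·11) = 18.826 N/mm
W = mg = 6.3 × 9.81 = 61.803 N
½kδ² − Wδ − Wh = 0 → δ = (W + √(W² + 2kWh))/k
δ = (61.803 + √(3819.6 + 1.08903e+06))/18.826 = (61.803 + 1045.4)/18.826 = 58.813 mm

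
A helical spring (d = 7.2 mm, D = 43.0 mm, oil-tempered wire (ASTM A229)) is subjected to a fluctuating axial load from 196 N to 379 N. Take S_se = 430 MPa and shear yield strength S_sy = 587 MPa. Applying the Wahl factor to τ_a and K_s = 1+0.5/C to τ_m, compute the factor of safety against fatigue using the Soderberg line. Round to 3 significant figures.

4.27

C = D/d = 43.0/7.2 = 5.9722; K_W = (4C−1)/(4C−4)+0.615/C = 1.2538; K_s = 1+0.5/C = 1.0837
F_a = (F_max−F_min)/2 = 91.5 N; F_m = (F_max+F_min)/2 = 287.5 N
τ_a = K_W·8F_aD/(πd³) = 1.2538 × 26.843 = 33.656 MPa
τ_m = K_s·8F_mD/(πd³) = 1.0837 × 84.343 = 91.404 MPa
Soderberg: 1/n_f = τ_a/S_se + τ_m/S_sy = 33.656/430 + 91.404/587 = 0.07827 + 0.15571 = 0.23398
n_f = 1/0.23398 = 4.274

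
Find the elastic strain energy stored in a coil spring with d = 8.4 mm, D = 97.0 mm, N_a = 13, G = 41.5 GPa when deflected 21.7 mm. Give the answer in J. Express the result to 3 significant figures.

0.513 J

k = Gd⁴/(8D³N_a) = (41.5×10³)(8.4⁴)/(8·97.0³·13) = 2.1768 N/mm
U = ½kδ² = 0.5 × 2.1768 × 21.7² = 512.51 N·mm = 0.51251 J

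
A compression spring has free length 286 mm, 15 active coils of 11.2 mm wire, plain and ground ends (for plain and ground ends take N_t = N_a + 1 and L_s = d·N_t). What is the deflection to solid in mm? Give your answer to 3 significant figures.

N_t = 16; L_s = 11.2·16 = 179.2 mm
δ_solid = L₀ − L_s = 286 − 179.2 = 106.8 mm

107 mm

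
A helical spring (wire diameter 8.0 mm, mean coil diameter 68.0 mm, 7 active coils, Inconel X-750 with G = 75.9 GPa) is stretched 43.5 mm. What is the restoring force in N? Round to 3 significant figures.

k = Gd⁴/(8D³N_a) = (75.9×10³)(8.0⁴)/(8·68.0³·7) = 17.656 N/mm
F = k·δ = 17.656 × 43.5 = 768.03 N

768 N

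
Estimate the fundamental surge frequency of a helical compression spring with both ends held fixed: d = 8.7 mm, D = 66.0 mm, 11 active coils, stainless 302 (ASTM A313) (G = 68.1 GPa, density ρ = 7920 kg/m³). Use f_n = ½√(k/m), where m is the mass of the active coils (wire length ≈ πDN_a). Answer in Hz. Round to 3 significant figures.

59.9 Hz

k = Gd⁴/(8D³N_a) = (68.1×10³)(8.7⁴)/(8·66.0³·11) = 15.421 N/mm = 15421 N/m
Wire length L = πDN_a = π·66.0·11 = 2280.8 mm
m = ρ·(πd²/4)·L = 7920 × 59.447×10⁻⁶ m² × 2.2808 m = 1.0738 kg
f_n = ½√(k/m) = 0.5·√(15421/1.0738) = 0.5·√(14361) = 59.918 Hz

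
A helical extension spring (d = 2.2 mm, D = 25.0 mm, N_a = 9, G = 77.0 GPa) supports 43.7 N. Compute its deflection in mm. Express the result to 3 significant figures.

k = Gd⁴/(8D³N_a) = (77.0×10³)(2.2⁴)/(8·25.0³·9) = 1.6034 N/mm
δ = F/k = 43.7 / 1.6034 = 27.255 mm

27.3 mm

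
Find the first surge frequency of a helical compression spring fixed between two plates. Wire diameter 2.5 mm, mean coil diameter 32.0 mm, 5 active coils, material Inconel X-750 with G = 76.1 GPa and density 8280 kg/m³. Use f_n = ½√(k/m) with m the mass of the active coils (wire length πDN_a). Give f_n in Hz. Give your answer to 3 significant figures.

k = Gd⁴/(8D³N_a) = (76.1×10³)(2.5⁴)/(8·32.0³·5) = 2.268 N/mm = 2268 N/m
Wire length L = πDN_a = π·32.0·5 = 502.65 mm
m = ρ·(πd²/4)·L = 8280 × 4.9087×10⁻⁶ m² × 0.50265 m = 0.02043 kg
f_n = ½√(k/m) = 0.5·√(2268/0.02043) = 0.5·√(1.1101e+05) = 166.59 Hz

167 Hz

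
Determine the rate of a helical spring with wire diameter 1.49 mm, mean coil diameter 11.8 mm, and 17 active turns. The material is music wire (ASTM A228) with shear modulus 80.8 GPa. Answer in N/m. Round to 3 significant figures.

1780 N/m

k = Gd⁴/(8D³N_a) = (80.8×10³ × 1.49⁴) / (8 × 11.8³ × 17)
  = 398251 / 223452 = 1.7823 N/mm = 1782.3 N/m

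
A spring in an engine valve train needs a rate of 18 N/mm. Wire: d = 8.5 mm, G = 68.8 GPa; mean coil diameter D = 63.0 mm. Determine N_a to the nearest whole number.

10

N_a = Gd⁴/(8D³k) = (68.8×10³ × 8.5⁴)/(8 × 63.0³ × 18)
    = 3.5914e+08 / 3.60068e+07 = 9.974 → 10 coils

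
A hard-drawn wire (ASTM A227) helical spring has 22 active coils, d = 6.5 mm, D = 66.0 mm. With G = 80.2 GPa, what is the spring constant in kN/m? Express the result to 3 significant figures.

2.83 kN/m

k = Gd⁴/(8D³N_a) = (80.2×10³ × 6.5⁴) / (8 × 66.0³ × 22)
  = 1.43162e+08 / 5.05993e+07 = 2.8293 N/mm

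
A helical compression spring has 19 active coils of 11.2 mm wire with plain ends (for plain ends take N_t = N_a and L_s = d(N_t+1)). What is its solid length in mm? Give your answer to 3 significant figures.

plain ends: N_t = N_a = 19
L_s = d·(N_t+1) = 11.2 × 20 = 224 mm

224 mm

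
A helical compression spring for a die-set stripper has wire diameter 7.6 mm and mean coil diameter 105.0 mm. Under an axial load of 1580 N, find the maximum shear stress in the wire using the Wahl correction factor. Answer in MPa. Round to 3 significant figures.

1060 MPa

Spring index C = D/d = 105.0/7.6 = 13.8158
K_W = (4C−1)/(4C−4) + 0.615/C = 54.263/51.263 + 0.0445 = 1.1030
τ₀ = 8FD/(πd³) = 8·1580·105.0/(π·7.6³) = 1.3272e+06/1379.1 = 962.38 MPa
τ_max = K·τ₀ = 1.1030 × 962.38 = 1061.5 MPa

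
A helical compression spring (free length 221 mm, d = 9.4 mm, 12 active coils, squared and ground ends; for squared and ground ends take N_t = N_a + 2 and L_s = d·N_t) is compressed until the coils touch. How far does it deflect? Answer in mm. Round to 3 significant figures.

89.4 mm

N_t = 14; L_s = 9.4·14 = 131.6 mm
δ_solid = L₀ − L_s = 221 − 131.6 = 89.4 mm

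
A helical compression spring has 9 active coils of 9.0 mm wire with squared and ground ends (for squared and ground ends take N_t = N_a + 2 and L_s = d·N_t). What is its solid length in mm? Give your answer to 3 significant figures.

99.0 mm

squared and ground ends: N_t = N_a + 2 = 9 + 2 = 11
L_s = d·N_t = 9.0 × 11 = 99 mm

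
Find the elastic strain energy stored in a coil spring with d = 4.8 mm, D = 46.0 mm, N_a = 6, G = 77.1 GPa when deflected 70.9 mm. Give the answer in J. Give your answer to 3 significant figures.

k = Gd⁴/(8D³N_a) = (77.1×10³)(4.8⁴)/(8·46.0³·6) = 8.76 N/mm
U = ½kδ² = 0.5 × 8.76 × 70.9² = 22017 N·mm = 22.017 J

22.0 J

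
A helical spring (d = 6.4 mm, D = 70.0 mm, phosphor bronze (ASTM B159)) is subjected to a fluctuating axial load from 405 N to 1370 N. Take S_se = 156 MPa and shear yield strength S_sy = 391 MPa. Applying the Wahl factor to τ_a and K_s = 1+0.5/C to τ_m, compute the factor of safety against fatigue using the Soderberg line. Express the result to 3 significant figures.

C = D/d = 70.0/6.4 = 10.9375; K_W = (4C−1)/(4C−4)+0.615/C = 1.1317; K_s = 1+0.5/C = 1.0457
F_a = (F_max−F_min)/2 = 482.5 N; F_m = (F_max+F_min)/2 = 887.5 N
τ_a = K_W·8F_aD/(πd³) = 1.1317 × 328.09 = 371.3 MPa
τ_m = K_s·8F_mD/(πd³) = 1.0457 × 603.49 = 631.07 MPa
Soderberg: 1/n_f = τ_a/S_se + τ_m/S_sy = 371.3/156 + 631.07/391 = 2.38014 + 1.61400 = 3.9941
n_f = 1/3.9941 = 0.2504

0.250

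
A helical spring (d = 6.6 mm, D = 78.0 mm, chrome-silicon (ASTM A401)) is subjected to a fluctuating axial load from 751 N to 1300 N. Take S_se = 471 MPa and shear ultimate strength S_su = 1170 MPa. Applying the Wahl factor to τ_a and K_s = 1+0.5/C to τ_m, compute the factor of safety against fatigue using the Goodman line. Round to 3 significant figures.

C = D/d = 78.0/6.6 = 11.8182; K_W = (4C−1)/(4C−4)+0.615/C = 1.1214; K_s = 1+0.5/C = 1.0423
F_a = (F_max−F_min)/2 = 274.5 N; F_m = (F_max+F_min)/2 = 1025.5 N
τ_a = K_W·8F_aD/(πd³) = 1.1214 × 189.65 = 212.66 MPa
τ_m = K_s·8F_mD/(πd³) = 1.0423 × 708.5 = 738.47 MPa
Goodman: 1/n_f = τ_a/S_se + τ_m/S_su = 212.66/471 + 738.47/1170 = 0.45151 + 0.63117 = 1.0827
n_f = 1/1.0827 = 0.9236

0.924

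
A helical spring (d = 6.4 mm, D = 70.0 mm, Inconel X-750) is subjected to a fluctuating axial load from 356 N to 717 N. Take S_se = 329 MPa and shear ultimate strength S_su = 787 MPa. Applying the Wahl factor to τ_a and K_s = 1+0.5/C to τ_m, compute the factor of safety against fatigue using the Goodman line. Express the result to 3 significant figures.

C = D/d = 70.0/6.4 = 10.9375; K_W = (4C−1)/(4C−4)+0.615/C = 1.1317; K_s = 1+0.5/C = 1.0457
F_a = (F_max−F_min)/2 = 180.5 N; F_m = (F_max+F_min)/2 = 536.5 N
τ_a = K_W·8F_aD/(πd³) = 1.1317 × 122.74 = 138.9 MPa
τ_m = K_s·8F_mD/(πd³) = 1.0457 × 364.81 = 381.49 MPa
Goodman: 1/n_f = τ_a/S_se + τ_m/S_su = 138.9/329 + 381.49/787 = 0.42219 + 0.48474 = 0.90693
n_f = 1/0.90693 = 1.103

1.10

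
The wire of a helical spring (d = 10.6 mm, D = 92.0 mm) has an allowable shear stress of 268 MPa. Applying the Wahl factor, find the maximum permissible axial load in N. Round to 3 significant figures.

1170 N

C = D/d = 92.0/10.6 = 8.6792
K_W = (4C−1)/(4C−4) + 0.615/C = 33.717/30.717 + 0.0709 = 1.1685
τ_max = K·8FD/(πd³) → F_max = τ_allow·πd³/(8DK)
F_max = 268·π·10.6³/(8·92.0·1.1685) = 1.0028e+06/860.03 = 1166 N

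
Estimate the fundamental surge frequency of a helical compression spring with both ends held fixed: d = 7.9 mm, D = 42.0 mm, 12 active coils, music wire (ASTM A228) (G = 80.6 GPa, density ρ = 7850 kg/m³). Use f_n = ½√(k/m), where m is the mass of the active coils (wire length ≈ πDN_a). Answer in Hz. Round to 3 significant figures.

k = Gd⁴/(8D³N_a) = (80.6×10³)(7.9⁴)/(8·42.0³·12) = 44.139 N/mm = 44139 N/m
Wire length L = πDN_a = π·42.0·12 = 1583.4 mm
m = ρ·(πd²/4)·L = 7850 × 49.017×10⁻⁶ m² × 1.5834 m = 0.60925 kg
f_n = ½√(k/m) = 0.5·√(44139/0.60925) = 0.5·√(72449) = 134.58 Hz

135 Hz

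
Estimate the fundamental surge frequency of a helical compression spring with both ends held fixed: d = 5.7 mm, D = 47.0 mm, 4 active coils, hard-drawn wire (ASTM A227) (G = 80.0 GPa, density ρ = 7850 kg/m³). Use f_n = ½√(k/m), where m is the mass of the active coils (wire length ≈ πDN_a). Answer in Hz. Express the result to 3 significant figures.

232 Hz

k = Gd⁴/(8D³N_a) = (80.0×10³)(5.7⁴)/(8·47.0³·4) = 25.418 N/mm = 25418 N/m
Wire length L = πDN_a = π·47.0·4 = 590.62 mm
m = ρ·(πd²/4)·L = 7850 × 25.518×10⁻⁶ m² × 0.59062 m = 0.11831 kg
f_n = ½√(k/m) = 0.5·√(25418/0.11831) = 0.5·√(2.1485e+05) = 231.76 Hz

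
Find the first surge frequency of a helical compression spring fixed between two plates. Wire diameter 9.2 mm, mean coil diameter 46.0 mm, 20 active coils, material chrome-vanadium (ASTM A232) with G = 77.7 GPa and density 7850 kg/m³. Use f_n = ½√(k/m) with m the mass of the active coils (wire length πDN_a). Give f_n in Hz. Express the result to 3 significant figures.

77.0 Hz

k = Gd⁴/(8D³N_a) = (77.7×10³)(9.2⁴)/(8·46.0³·20) = 35.742 N/mm = 35742 N/m
Wire length L = πDN_a = π·46.0·20 = 2890.3 mm
m = ρ·(πd²/4)·L = 7850 × 66.476×10⁻⁶ m² × 2.8903 m = 1.5082 kg
f_n = ½√(k/m) = 0.5·√(35742/1.5082) = 0.5·√(23698) = 76.97 Hz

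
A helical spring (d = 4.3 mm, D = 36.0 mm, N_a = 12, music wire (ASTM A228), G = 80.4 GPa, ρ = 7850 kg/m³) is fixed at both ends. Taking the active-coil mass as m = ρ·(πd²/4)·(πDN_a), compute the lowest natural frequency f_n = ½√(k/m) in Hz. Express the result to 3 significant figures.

99.6 Hz

k = Gd⁴/(8D³N_a) = (80.4×10³)(4.3⁴)/(8·36.0³·12) = 6.1369 N/mm = 6136.9 N/m
Wire length L = πDN_a = π·36.0·12 = 1357.2 mm
m = ρ·(πd²/4)·L = 7850 × 14.522×10⁻⁶ m² × 1.3572 m = 0.15471 kg
f_n = ½√(k/m) = 0.5·√(6136.9/0.15471) = 0.5·√(39666) = 99.582 Hz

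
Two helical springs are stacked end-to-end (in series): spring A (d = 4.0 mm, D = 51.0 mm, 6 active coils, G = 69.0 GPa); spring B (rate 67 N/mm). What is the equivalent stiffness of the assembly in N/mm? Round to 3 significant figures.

k_A = Gd⁴/(8D³N_a) = (69.0×10³)(4.0⁴)/(8·51.0³·6) = 2.7742 N/mm
Series: 1/k_eq = 1/2.7742 + 1/67 = 0.37539; k_eq = 2.6639 N/mm

2.66 N/mm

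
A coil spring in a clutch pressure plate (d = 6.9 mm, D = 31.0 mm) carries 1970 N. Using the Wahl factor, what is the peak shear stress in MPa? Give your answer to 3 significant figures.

Spring index C = D/d = 31.0/6.9 = 4.4928
K_W = (4C−1)/(4C−4) + 0.615/C = 16.971/13.971 + 0.1369 = 1.3516
τ₀ = 8FD/(πd³) = 8·1970·31.0/(π·6.9³) = 488560/1032 = 473.39 MPa
τ_max = K·τ₀ = 1.3516 × 473.39 = 639.84 MPa

640 MPa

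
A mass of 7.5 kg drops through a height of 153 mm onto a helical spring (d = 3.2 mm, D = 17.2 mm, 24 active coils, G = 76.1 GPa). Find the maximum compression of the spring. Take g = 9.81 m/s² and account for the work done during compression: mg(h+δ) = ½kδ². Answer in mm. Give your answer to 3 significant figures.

62.3 mm

k = Gd⁴/(8D³N_a) = (76.1×10³)(3.2⁴)/(8·17.2³·24) = 8.1677 N/mm
W = mg = 7.5 × 9.81 = 73.575 N
½kδ² − Wδ − Wh = 0 → δ = (W + √(W² + 2kWh))/k
δ = (73.575 + √(5413.3 + 183886))/8.1677 = (73.575 + 435.09)/8.1677 = 62.277 mm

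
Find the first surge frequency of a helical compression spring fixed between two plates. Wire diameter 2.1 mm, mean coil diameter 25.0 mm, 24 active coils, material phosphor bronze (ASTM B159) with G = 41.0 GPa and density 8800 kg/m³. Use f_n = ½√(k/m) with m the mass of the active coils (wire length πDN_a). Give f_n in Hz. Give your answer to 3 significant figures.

k = Gd⁴/(8D³N_a) = (41.0×10³)(2.1⁴)/(8·25.0³·24) = 0.26579 N/mm = 265.79 N/m
Wire length L = πDN_a = π·25.0·24 = 1885 mm
m = ρ·(πd²/4)·L = 8800 × 3.4636×10⁻⁶ m² × 1.885 m = 0.057453 kg
f_n = ½√(k/m) = 0.5·√(265.79/0.057453) = 0.5·√(4626.2) = 34.008 Hz

34.0 Hz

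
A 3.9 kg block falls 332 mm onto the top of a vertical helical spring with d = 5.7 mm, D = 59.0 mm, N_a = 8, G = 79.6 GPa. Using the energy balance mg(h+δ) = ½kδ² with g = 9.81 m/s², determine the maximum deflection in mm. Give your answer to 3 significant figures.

k = Gd⁴/(8D³N_a) = (79.6×10³)(5.7⁴)/(8·59.0³·8) = 6.3926 N/mm
W = mg = 3.9 × 9.81 = 38.259 N
½kδ² − Wδ − Wh = 0 → δ = (W + √(W² + 2kWh))/k
δ = (38.259 + √(1463.8 + 162397))/6.3926 = (38.259 + 404.8)/6.3926 = 69.308 mm

69.3 mm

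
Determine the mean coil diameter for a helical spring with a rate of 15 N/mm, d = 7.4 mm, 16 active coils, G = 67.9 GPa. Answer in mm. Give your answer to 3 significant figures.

47.3 mm

D = (Gd⁴/(8N_a·k))^(1/3) = (67.9×10³·7.4⁴/(8·16·15))^(1/3)
  = (106046)^(1/3) = 47.3331 mm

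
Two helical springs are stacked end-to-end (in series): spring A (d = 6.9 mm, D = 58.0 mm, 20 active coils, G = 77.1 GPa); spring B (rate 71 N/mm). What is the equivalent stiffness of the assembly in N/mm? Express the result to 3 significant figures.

5.19 N/mm

k_A = Gd⁴/(8D³N_a) = (77.1×10³)(6.9⁴)/(8·58.0³·20) = 5.5982 N/mm
Series: 1/k_eq = 1/5.5982 + 1/71 = 0.19271; k_eq = 5.189 N/mm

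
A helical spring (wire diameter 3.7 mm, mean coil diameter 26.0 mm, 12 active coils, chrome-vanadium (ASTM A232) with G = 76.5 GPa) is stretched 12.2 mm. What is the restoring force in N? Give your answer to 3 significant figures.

104 N

k = Gd⁴/(8D³N_a) = (76.5×10³)(3.7⁴)/(8·26.0³·12) = 8.4972 N/mm
F = k·δ = 8.4972 × 12.2 = 103.67 N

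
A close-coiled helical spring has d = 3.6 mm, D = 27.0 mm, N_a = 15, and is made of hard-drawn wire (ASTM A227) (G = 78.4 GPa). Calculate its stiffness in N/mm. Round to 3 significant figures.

k = Gd⁴/(8D³N_a) = (78.4×10³ × 3.6⁴) / (8 × 27.0³ × 15)
  = 1.31682e+07 / 2.36196e+06 = 5.5751 N/mm

5.58 N/mm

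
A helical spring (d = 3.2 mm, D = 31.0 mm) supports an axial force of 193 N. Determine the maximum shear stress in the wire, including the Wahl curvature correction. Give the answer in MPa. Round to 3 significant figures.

535 MPa

Spring index C = D/d = 31.0/3.2 = 9.6875
K_W = (4C−1)/(4C−4) + 0.615/C = 37.750/34.750 + 0.0635 = 1.1498
τ₀ = 8FD/(πd³) = 8·193·31.0/(π·3.2³) = 47864/102.94 = 464.95 MPa
τ_max = K·τ₀ = 1.1498 × 464.95 = 534.61 MPa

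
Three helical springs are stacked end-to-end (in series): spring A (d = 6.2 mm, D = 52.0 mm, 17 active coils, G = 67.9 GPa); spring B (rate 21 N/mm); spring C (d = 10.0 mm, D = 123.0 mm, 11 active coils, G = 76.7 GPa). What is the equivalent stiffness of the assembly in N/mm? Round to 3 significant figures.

2.21 N/mm

k_A = Gd⁴/(8D³N_a) = (67.9×10³)(6.2⁴)/(8·52.0³·17) = 5.2467 N/mm
k_C = Gd⁴/(8D³N_a) = (76.7×10³)(10.0⁴)/(8·123.0³·11) = 4.6838 N/mm
Series: 1/k_eq = 1/5.2467 + 1/21 + 1/4.6838 = 0.45172; k_eq = 2.2138 N/mm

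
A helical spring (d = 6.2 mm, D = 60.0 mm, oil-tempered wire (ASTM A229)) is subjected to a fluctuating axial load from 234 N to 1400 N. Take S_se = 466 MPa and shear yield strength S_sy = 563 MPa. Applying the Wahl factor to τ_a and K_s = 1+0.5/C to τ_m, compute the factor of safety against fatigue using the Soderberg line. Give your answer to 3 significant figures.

0.526

C = D/d = 60.0/6.2 = 9.6774; K_W = (4C−1)/(4C−4)+0.615/C = 1.1500; K_s = 1+0.5/C = 1.0517
F_a = (F_max−F_min)/2 = 583 N; F_m = (F_max+F_min)/2 = 817 N
τ_a = K_W·8F_aD/(πd³) = 1.1500 × 373.75 = 429.81 MPa
τ_m = K_s·8F_mD/(πd³) = 1.0517 × 523.77 = 550.83 MPa
Soderberg: 1/n_f = τ_a/S_se + τ_m/S_sy = 429.81/466 + 550.83/563 = 0.92234 + 0.97838 = 1.9007
n_f = 1/1.9007 = 0.5261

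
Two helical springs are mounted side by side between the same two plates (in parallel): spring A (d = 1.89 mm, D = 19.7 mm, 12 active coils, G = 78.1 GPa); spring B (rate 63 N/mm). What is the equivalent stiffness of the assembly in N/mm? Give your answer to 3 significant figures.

64.4 N/mm

k_A = Gd⁴/(8D³N_a) = (78.1×10³)(1.89⁴)/(8·19.7³·12) = 1.3578 N/mm
Parallel: k_eq = 1.3578 + 63 = 64.358 N/mm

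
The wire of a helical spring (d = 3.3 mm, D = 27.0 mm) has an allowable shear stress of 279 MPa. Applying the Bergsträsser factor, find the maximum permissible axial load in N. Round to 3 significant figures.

125 N

C = D/d = 27.0/3.3 = 8.1818
K_B = (4C+2)/(4C−3) = 34.727/29.727 = 1.1682
τ_max = K·8FD/(πd³) → F_max = τ_allow·πd³/(8DK)
F_max = 279·π·3.3³/(8·27.0·1.1682) = 31499/252.33 = 124.83 N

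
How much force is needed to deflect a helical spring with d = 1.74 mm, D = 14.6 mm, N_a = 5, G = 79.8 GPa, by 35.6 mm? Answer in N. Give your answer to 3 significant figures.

209 N

k = Gd⁴/(8D³N_a) = (79.8×10³)(1.74⁴)/(8·14.6³·5) = 5.876 N/mm
F = k·δ = 5.876 × 35.6 = 209.19 N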